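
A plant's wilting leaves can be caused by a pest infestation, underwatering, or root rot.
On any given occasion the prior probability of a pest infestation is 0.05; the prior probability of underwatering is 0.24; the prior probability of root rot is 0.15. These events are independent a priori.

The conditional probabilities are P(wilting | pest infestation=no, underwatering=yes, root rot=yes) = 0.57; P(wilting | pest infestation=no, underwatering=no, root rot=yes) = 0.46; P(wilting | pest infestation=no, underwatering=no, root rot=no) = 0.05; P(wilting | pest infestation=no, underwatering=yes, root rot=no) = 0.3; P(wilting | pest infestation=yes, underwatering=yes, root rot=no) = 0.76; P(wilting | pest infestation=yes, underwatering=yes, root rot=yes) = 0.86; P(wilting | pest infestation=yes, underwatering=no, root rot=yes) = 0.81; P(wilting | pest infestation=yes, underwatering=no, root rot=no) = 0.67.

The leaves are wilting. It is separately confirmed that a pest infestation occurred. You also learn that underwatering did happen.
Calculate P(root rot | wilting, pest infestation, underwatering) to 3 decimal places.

P(root rot | wilting, pest infestation, underwatering) ≈ 0.166

P(wilting | pest infestation, underwatering) = 0.76·0.85 + 0.86·0.15 = 0.646000 + 0.129000 = 0.775000
Restricting to configurations with root rot present: 0.86·0.15 = 0.129000.
So P(root rot | wilting, pest infestation, underwatering) = 0.129000/0.775000 ≈ 0.166.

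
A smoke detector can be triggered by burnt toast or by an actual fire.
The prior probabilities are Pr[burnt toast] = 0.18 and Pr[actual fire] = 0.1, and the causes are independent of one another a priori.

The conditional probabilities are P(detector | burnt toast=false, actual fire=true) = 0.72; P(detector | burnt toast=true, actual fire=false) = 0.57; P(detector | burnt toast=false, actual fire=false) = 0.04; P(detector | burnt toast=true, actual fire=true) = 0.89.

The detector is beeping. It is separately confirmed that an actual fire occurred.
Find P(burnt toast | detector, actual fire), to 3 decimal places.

Enumerate both values of burnt toast and weight by the priors:
  P(detector | actual fire) = 0.72*0.82 + 0.89*0.18
        = 0.590400 + 0.160200 = 0.750600
Configurations with burnt toast contribute 0.160200, so
  P(burnt toast | detector, actual fire) = 0.160200 / 0.750600 ≈ 0.213

P(burnt toast | detector, actual fire) ≈ 0.213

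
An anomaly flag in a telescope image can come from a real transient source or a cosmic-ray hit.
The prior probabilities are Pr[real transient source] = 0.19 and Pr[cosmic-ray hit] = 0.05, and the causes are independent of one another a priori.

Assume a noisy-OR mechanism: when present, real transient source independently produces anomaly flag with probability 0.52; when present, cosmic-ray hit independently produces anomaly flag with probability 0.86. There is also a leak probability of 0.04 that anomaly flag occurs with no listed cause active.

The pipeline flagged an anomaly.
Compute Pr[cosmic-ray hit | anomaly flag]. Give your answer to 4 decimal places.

Pr[cosmic-ray hit | anomaly flag] ≈ 0.2554

Under noisy-OR, P(anomaly flag | causes) = 1 − (1−0.04)·∏(1−qᵢ) over the active causes.
Sum P(anomaly flag|·) weighted by the priors over the 4 (real transient source, cosmic-ray hit) configurations:
  P(anomaly flag) = 0.04×0.81×0.95 + 0.8656×0.81×0.05 + 0.5392×0.19×0.95 + 0.935488×0.19×0.05
        = 0.030780 + 0.035057 + 0.097326 + 0.008887 = 0.172050
Configurations with cosmic-ray hit contribute 0.043944, so
  P(cosmic-ray hit | anomaly flag) = 0.043944 / 0.172050 ≈ 0.2554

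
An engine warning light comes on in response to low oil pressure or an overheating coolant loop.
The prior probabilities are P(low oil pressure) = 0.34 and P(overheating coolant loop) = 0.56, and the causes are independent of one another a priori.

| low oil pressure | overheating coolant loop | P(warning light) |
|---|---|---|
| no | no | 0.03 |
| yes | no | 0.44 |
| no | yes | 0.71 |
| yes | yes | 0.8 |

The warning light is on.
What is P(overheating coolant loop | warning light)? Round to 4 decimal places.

Weight on overheating coolant loop=true, given the evidence: 0.262416 + 0.152320 = 0.414736
Denominator P(warning light): 0.03×0.66×0.44 + 0.71×0.66×0.56 + 0.44×0.34×0.44 + 0.8×0.34×0.56 = 0.489272
Posterior = 0.414736 / 0.489272 ≈ 0.8477

P(overheating coolant loop | warning light) ≈ 0.8477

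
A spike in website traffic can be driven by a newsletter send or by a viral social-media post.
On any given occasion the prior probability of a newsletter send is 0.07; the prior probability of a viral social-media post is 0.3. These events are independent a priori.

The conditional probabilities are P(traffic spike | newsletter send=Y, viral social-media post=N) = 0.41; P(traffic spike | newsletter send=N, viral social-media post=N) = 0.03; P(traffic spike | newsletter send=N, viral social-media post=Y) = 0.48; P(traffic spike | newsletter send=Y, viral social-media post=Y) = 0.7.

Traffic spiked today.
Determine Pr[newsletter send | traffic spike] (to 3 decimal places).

Pr[newsletter send | traffic spike] ≈ 0.185

For the numerator, keep only newsletter send=true terms: 0.020090 + 0.014700 = 0.034790
Normalizer over all consistent configurations: 0.03*0.93*0.7 + 0.48*0.93*0.3 + 0.41*0.07*0.7 + 0.7*0.07*0.3 = 0.188240
P(newsletter send | traffic spike) = 0.034790/0.188240 ≈ 0.185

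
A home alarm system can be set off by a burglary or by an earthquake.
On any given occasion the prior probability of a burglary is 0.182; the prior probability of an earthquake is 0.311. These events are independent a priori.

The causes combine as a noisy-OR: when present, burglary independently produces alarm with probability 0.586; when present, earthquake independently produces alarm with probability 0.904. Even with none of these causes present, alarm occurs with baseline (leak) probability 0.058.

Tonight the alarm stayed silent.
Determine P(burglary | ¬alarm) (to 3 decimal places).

Under noisy-OR, P(alarm | causes) = 1 − (1−0.058)·∏(1−qᵢ) over the active causes.
P(¬alarm) = 0.942·0.818·0.689 + 0.090432·0.818·0.311 + 0.389988·0.182·0.689 + 0.037439·0.182·0.311 = 0.530913 + 0.023006 + 0.048904 + 0.002119 = 0.604942
Restricting to configurations with burglary present: 0.048904 + 0.002119 = 0.051023.
P(burglary | ¬alarm) = 0.051023 / 0.604942 ≈ 0.084

P(burglary | ¬alarm) ≈ 0.084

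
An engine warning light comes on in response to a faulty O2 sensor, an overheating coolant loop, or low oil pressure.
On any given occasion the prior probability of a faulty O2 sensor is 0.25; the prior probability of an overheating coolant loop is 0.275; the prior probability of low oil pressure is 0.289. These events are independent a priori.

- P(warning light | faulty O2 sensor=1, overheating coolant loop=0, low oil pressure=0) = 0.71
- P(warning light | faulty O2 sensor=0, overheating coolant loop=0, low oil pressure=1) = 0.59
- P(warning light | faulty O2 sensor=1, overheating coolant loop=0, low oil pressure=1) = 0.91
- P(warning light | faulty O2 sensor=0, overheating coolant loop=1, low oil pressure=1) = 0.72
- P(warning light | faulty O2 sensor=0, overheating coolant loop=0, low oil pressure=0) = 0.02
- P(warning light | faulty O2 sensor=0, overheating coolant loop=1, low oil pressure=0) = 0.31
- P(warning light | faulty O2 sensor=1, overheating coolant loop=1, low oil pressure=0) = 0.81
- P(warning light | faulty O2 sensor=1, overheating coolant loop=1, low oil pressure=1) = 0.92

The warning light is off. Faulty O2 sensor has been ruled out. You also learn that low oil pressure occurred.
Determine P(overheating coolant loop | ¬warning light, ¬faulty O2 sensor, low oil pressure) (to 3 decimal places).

For the numerator, keep only overheating coolant loop=true terms: 0.28×0.275 = 0.077000
Denominator P(¬warning light | ¬faulty O2 sensor, low oil pressure): 0.41×0.725 + 0.28×0.275 = 0.374250
P(overheating coolant loop | ¬warning light, ¬faulty O2 sensor, low oil pressure) = 0.077000/0.374250 ≈ 0.206

P(overheating coolant loop | ¬warning light, ¬faulty O2 sensor, low oil pressure) ≈ 0.206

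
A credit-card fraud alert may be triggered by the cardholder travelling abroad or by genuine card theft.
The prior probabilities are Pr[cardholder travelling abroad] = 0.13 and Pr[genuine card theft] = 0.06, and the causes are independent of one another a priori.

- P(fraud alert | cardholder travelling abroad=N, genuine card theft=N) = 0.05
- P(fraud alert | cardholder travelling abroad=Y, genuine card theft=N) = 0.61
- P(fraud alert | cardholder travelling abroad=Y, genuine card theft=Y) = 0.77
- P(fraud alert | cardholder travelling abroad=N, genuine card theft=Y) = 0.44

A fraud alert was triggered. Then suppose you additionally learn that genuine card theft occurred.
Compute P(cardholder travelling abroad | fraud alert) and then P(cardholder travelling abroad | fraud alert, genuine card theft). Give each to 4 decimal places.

Sum P(fraud alert|·) weighted by the priors over the 4 (cardholder travelling abroad, genuine card theft) configurations:
  P(fraud alert) = 0.05*0.87*0.94 + 0.44*0.87*0.06 + 0.61*0.13*0.94 + 0.77*0.13*0.06
        = 0.040890 + 0.022968 + 0.074542 + 0.006006 = 0.144406
Configurations with cardholder travelling abroad contribute 0.080548, so
  P(cardholder travelling abroad | fraud alert) = 0.080548 / 0.144406 ≈ 0.5578

Now also conditioning on genuine card theft=true:
For the numerator, keep only cardholder travelling abroad=true terms: 0.77*0.13 = 0.100100
The normalizing constant is 0.44*0.87 + 0.77*0.13 = 0.482900
P(cardholder travelling abroad | fraud alert, genuine card theft) = 0.100100/0.482900 ≈ 0.2073
This is intercausal reasoning (explaining away): once genuine card theft accounts for the fraud alert, cardholder travelling abroad becomes less likely.

P(cardholder travelling abroad | fraud alert) ≈ 0.5578; P(cardholder travelling abroad | fraud alert, genuine card theft) ≈ 0.2073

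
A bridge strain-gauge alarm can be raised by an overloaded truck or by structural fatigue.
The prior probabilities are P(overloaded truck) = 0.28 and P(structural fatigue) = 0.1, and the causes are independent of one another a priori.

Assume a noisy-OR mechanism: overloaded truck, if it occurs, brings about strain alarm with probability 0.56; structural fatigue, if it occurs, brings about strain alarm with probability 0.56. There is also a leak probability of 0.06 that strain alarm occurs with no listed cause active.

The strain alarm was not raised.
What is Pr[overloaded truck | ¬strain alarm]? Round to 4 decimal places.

Pr[overloaded truck | ¬strain alarm] ≈ 0.1461

Under noisy-OR, P(strain alarm | causes) = 1 − (1−0.06)·∏(1−qᵢ) over the active causes.
For the numerator, keep only overloaded truck=true terms: 0.104227 + 0.005096 = 0.109323
Normalizer over all consistent configurations: 0.94·0.72·0.9 + 0.4136·0.72·0.1 + 0.4136·0.28·0.9 + 0.181984·0.28·0.1 = 0.748222
P(overloaded truck | ¬strain alarm) = 0.109323/0.748222 ≈ 0.1461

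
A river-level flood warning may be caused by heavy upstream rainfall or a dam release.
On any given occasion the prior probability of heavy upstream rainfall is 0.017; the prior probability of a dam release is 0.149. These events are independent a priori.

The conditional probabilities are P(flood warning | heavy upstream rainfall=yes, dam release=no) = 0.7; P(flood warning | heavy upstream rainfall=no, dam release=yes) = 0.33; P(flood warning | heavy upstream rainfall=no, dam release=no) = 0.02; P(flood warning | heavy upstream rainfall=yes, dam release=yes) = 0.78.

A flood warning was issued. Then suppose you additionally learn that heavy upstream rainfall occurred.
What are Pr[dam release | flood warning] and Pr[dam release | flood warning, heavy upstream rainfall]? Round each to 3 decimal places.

Pr[dam release | flood warning] ≈ 0.652; Pr[dam release | flood warning, heavy upstream rainfall] ≈ 0.163

P(flood warning) = 0.02×0.983×0.851 + 0.33×0.983×0.149 + 0.7×0.017×0.851 + 0.78×0.017×0.149 = 0.016731 + 0.048334 + 0.010127 + 0.001976 = 0.077168
Of this, 0.050310 comes from 0.048334 + 0.001976 (the dam release=true cases).
Hence the posterior is 0.050310/0.077168 ≈ 0.652.

Now also conditioning on heavy upstream rainfall=true:
P(flood warning | heavy upstream rainfall) = 0.7*0.851 + 0.78*0.149 = 0.595700 + 0.116220 = 0.711920
Of this, 0.116220 comes from 0.78*0.149 (the dam release=true cases).
So P(dam release | flood warning, heavy upstream rainfall) = 0.116220/0.711920 ≈ 0.163.
This is intercausal reasoning (explaining away): once heavy upstream rainfall accounts for the flood warning, dam release becomes less likely.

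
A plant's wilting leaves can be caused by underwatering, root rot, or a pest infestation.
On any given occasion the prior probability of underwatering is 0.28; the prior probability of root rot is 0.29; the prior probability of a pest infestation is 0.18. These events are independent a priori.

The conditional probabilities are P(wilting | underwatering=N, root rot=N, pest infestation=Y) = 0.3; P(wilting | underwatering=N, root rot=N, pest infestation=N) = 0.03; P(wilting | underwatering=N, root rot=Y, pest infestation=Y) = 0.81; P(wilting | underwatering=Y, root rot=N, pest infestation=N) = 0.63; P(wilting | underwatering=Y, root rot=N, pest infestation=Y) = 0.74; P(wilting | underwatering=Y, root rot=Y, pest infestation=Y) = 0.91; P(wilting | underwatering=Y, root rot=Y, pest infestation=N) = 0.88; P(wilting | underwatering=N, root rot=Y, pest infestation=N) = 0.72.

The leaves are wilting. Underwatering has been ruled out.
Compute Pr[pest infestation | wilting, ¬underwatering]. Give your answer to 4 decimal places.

By total probability over the 4 (root rot, pest infestation) configurations:
  P(wilting | ¬underwatering) = 0.03*0.71*0.82 + 0.3*0.71*0.18 + 0.72*0.29*0.82 + 0.81*0.29*0.18
        = 0.017466 + 0.038340 + 0.171216 + 0.042282 = 0.269304
The terms with pest infestation present sum to 0.080622, so
  P(pest infestation | wilting, ¬underwatering) = 0.080622 / 0.269304 ≈ 0.2994

Pr[pest infestation | wilting, ¬underwatering] ≈ 0.2994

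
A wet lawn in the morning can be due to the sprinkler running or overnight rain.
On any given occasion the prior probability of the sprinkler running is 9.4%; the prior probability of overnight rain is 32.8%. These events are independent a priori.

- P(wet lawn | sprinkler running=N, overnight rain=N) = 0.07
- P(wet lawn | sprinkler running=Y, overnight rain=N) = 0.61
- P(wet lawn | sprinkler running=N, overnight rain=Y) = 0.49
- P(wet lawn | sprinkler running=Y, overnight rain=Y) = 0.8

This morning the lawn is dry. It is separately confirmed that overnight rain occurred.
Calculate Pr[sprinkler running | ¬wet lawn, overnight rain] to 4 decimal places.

Pr[sprinkler running | ¬wet lawn, overnight rain] ≈ 0.0391

For the numerator, keep only sprinkler running=true terms: 0.2*0.094 = 0.018800
Denominator P(¬wet lawn | overnight rain): 0.51*0.906 + 0.2*0.094 = 0.480860
Posterior = 0.018800 / 0.480860 ≈ 0.0391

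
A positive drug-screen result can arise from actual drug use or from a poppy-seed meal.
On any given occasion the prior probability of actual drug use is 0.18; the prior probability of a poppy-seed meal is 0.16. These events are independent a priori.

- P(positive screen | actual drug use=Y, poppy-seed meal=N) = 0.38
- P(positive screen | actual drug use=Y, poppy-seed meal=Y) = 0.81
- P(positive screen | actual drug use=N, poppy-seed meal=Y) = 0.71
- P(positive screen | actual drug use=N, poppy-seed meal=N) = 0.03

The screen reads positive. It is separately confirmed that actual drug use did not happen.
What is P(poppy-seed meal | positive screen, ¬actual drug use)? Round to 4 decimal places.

P(poppy-seed meal | positive screen, ¬actual drug use) ≈ 0.8184

P(positive screen | ¬actual drug use) = 0.03*0.84 + 0.71*0.16 = 0.025200 + 0.113600 = 0.138800
The poppy-seed meal-present share is 0.71*0.16 = 0.113600.
Hence the posterior is 0.113600/0.138800 ≈ 0.8184.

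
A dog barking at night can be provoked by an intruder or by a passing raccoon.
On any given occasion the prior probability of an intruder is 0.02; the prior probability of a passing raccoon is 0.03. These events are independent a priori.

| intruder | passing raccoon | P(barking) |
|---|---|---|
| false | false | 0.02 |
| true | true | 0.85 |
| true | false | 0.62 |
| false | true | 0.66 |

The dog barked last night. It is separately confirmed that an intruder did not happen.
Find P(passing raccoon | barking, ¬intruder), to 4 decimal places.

For the numerator, keep only passing raccoon=true terms: 0.66·0.03 = 0.019800
The normalizing constant is 0.02·0.97 + 0.66·0.03 = 0.039200
Posterior = 0.019800 / 0.039200 ≈ 0.5051

P(passing raccoon | barking, ¬intruder) ≈ 0.5051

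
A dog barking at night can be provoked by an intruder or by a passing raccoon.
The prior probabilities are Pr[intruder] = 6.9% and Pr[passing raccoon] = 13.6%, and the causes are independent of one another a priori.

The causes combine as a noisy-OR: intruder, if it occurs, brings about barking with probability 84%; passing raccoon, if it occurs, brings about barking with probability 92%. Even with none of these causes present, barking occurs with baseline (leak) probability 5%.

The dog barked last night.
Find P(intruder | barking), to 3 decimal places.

P(intruder | barking) ≈ 0.276

Under noisy-OR, P(barking | causes) = 1 − (1−0.05)·∏(1−qᵢ) over the active causes.
Weight on intruder=true, given the evidence: 0.050554 + 0.009270 = 0.059824
Denominator P(barking): 0.05*0.931*0.864 + 0.924*0.931*0.136 + 0.848*0.069*0.864 + 0.98784*0.069*0.136 = 0.217036
Posterior = 0.059824 / 0.217036 ≈ 0.276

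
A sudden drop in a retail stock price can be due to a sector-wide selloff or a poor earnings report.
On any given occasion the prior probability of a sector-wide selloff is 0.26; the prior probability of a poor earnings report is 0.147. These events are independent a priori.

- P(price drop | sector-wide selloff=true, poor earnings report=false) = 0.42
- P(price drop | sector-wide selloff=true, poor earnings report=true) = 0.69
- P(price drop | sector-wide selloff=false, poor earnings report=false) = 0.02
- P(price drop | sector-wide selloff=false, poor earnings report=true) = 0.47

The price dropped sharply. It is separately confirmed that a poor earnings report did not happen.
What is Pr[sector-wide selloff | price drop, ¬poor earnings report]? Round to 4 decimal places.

For the numerator, keep only sector-wide selloff=true terms: 0.42·0.26 = 0.109200
Denominator P(price drop | ¬poor earnings report): 0.02·0.74 + 0.42·0.26 = 0.124000
Posterior = 0.109200 / 0.124000 ≈ 0.8806

Pr[sector-wide selloff | price drop, ¬poor earnings report] ≈ 0.8806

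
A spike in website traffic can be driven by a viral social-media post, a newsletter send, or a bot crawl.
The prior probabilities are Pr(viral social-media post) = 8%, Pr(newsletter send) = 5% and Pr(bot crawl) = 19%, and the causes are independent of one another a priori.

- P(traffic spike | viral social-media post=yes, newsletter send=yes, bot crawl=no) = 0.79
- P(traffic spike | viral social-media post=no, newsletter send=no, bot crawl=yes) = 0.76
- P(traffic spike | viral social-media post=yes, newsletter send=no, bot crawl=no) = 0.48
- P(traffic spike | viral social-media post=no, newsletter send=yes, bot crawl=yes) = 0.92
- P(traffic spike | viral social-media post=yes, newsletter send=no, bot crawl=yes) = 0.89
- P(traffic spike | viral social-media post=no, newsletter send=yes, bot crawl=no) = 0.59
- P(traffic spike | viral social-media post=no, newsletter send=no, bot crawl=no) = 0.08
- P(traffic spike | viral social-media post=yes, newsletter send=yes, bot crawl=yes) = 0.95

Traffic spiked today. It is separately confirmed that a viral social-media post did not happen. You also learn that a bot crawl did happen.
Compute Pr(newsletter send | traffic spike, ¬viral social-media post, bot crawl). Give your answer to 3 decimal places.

Pr(newsletter send | traffic spike, ¬viral social-media post, bot crawl) ≈ 0.060

Enumerate both values of newsletter send and weight by the priors:
  P(traffic spike | ¬viral social-media post, bot crawl) = 0.76·0.95 + 0.92·0.05
        = 0.722000 + 0.046000 = 0.768000
Keeping only the newsletter send-present terms gives 0.046000, so
  P(newsletter send | traffic spike, ¬viral social-media post, bot crawl) = 0.046000 / 0.768000 ≈ 0.060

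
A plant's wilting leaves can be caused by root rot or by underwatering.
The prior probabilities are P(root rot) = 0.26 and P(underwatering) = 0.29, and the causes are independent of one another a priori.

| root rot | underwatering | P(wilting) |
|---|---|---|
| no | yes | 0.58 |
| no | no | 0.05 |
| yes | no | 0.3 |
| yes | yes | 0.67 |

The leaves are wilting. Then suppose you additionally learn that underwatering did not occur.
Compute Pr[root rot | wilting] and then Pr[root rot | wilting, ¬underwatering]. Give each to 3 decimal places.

Sum P(wilting|·) weighted by the priors over the 4 (root rot, underwatering) configurations:
  P(wilting) = 0.05×0.74×0.71 + 0.58×0.74×0.29 + 0.3×0.26×0.71 + 0.67×0.26×0.29
        = 0.026270 + 0.124468 + 0.055380 + 0.050518 = 0.256636
Configurations with root rot contribute 0.105898, so
  P(root rot | wilting) = 0.105898 / 0.256636 ≈ 0.413

Now condition on the additional information:
P(wilting | ¬underwatering) = 0.05×0.74 + 0.3×0.26 = 0.037000 + 0.078000 = 0.115000
Restricting to configurations with root rot present: 0.3×0.26 = 0.078000.
Hence the posterior is 0.078000/0.115000 ≈ 0.678.
With underwatering excluded, root rot must carry more of the explanatory weight for the wilting.

Pr[root rot | wilting] ≈ 0.413; Pr[root rot | wilting, ¬underwatering] ≈ 0.678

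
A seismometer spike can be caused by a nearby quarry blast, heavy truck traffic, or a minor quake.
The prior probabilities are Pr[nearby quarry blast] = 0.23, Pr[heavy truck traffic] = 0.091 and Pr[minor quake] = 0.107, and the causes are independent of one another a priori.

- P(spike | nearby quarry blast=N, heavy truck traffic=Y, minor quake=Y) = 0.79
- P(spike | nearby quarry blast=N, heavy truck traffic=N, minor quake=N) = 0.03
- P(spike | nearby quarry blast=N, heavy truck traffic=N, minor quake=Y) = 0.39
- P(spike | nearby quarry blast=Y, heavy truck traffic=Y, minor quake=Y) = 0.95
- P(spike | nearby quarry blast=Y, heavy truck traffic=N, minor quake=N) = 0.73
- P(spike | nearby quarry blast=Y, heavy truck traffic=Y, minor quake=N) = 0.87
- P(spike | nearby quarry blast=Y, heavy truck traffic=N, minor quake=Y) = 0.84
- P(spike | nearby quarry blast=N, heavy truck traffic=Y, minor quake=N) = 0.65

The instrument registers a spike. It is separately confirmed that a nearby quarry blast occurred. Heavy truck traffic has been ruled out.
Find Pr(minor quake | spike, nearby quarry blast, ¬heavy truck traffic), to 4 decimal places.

Pr(minor quake | spike, nearby quarry blast, ¬heavy truck traffic) ≈ 0.1212

Sum P(spike|·) weighted by the priors over both values of minor quake:
  P(spike | nearby quarry blast, ¬heavy truck traffic) = 0.73*0.893 + 0.84*0.107
        = 0.651890 + 0.089880 = 0.741770
Configurations with minor quake contribute 0.089880, so
  P(minor quake | spike, nearby quarry blast, ¬heavy truck traffic) = 0.089880 / 0.741770 ≈ 0.1212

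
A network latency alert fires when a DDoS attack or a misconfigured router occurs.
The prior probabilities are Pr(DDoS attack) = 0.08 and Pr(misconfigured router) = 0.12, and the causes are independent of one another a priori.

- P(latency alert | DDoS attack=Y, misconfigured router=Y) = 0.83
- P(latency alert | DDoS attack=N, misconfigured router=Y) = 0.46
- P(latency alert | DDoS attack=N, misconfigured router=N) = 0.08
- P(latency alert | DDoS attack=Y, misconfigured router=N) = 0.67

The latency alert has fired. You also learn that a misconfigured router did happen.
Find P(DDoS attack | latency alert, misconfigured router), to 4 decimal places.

P(DDoS attack | latency alert, misconfigured router) ≈ 0.1356

Numerator (weight on configurations with DDoS attack): 0.83×0.08 = 0.066400
Normalizer over all consistent configurations: 0.46×0.92 + 0.83×0.08 = 0.489600
Posterior = 0.066400 / 0.489600 ≈ 0.1356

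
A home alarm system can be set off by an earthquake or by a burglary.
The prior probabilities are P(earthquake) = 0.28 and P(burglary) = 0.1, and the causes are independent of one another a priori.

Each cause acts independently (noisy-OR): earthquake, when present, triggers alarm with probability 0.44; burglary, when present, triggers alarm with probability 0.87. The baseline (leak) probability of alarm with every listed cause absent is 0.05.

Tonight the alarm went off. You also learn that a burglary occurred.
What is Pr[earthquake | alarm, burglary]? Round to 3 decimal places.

Pr[earthquake | alarm, burglary] ≈ 0.292

Under noisy-OR, P(alarm | causes) = 1 − (1−0.05)·∏(1−qᵢ) over the active causes.
P(alarm | burglary) = 0.8765·0.72 + 0.93084·0.28 = 0.631080 + 0.260635 = 0.891715
The earthquake-present share is 0.93084·0.28 = 0.260635.
Hence the posterior is 0.260635/0.891715 ≈ 0.292.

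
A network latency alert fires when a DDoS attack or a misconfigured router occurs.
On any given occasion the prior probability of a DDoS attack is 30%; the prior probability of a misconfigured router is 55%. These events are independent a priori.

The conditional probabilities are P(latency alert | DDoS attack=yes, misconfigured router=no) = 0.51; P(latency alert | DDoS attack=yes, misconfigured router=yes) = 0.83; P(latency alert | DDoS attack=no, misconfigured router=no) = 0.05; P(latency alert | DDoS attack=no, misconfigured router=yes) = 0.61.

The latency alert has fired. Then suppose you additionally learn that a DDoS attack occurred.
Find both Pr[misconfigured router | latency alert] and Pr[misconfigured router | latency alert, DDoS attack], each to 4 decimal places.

P(latency alert) = 0.05·0.7·0.45 + 0.61·0.7·0.55 + 0.51·0.3·0.45 + 0.83·0.3·0.55 = 0.015750 + 0.234850 + 0.068850 + 0.136950 = 0.456400
The misconfigured router-present share is 0.234850 + 0.136950 = 0.371800.
P(misconfigured router | latency alert) = 0.371800 / 0.456400 ≈ 0.8146

With the extra evidence:
Numerator (weight on configurations with misconfigured router): 0.83×0.55 = 0.456500
Normalizer over all consistent configurations: 0.51×0.45 + 0.83×0.55 = 0.686000
Posterior = 0.456500 / 0.686000 ≈ 0.6655
— DDoS attack explains away the evidence for misconfigured router.

Pr[misconfigured router | latency alert] ≈ 0.8146; Pr[misconfigured router | latency alert, DDoS attack] ≈ 0.6655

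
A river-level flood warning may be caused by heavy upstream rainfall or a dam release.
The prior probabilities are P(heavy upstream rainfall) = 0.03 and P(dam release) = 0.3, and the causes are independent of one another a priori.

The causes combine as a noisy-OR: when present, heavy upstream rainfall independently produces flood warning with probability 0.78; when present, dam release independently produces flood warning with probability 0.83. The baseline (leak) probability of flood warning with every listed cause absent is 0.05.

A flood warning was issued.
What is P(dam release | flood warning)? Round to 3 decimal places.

P(dam release | flood warning) ≈ 0.833

Under noisy-OR, P(flood warning | causes) = 1 − (1−0.05)·∏(1−qᵢ) over the active causes.
P(flood warning) = 0.05×0.97×0.7 + 0.8385×0.97×0.3 + 0.791×0.03×0.7 + 0.96447×0.03×0.3 = 0.033950 + 0.244003 + 0.016611 + 0.008680 = 0.303244
The dam release-present share is 0.244003 + 0.008680 = 0.252683.
Hence the posterior is 0.252683/0.303244 ≈ 0.833.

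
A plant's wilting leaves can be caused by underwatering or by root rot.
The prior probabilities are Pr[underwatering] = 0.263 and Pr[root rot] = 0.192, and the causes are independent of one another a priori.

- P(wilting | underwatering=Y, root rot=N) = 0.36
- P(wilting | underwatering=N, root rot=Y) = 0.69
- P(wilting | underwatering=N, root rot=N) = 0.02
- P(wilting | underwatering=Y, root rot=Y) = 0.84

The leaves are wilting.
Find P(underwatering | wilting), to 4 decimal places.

P(underwatering | wilting) ≈ 0.5205

By total probability over the 4 (underwatering, root rot) configurations:
  P(wilting) = 0.02·0.737·0.808 + 0.69·0.737·0.192 + 0.36·0.263·0.808 + 0.84·0.263·0.192
        = 0.011910 + 0.097638 + 0.076501 + 0.042417 = 0.228466
Keeping only the underwatering-present terms gives 0.118918, so
  P(underwatering | wilting) = 0.118918 / 0.228466 ≈ 0.5205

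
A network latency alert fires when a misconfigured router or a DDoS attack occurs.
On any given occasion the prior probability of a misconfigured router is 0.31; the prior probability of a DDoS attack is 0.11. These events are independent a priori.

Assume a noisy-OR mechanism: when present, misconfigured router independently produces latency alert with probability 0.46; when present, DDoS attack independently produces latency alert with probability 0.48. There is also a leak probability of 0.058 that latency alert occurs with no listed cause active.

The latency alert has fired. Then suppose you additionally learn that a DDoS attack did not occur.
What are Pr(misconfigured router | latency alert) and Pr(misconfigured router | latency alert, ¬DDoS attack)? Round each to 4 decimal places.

Under noisy-OR, P(latency alert | causes) = 1 − (1−0.058)·∏(1−qᵢ) over the active causes.
By total probability over the 4 (misconfigured router, DDoS attack) configurations:
  P(latency alert) = 0.058·0.69·0.89 + 0.51016·0.69·0.11 + 0.49132·0.31·0.89 + 0.735486·0.31·0.11
        = 0.035618 + 0.038721 + 0.135555 + 0.025080 = 0.234974
The terms with misconfigured router present sum to 0.160635, so
  P(misconfigured router | latency alert) = 0.160635 / 0.234974 ≈ 0.6836

With the extra evidence:
P(latency alert | ¬DDoS attack) = 0.058×0.69 + 0.49132×0.31 = 0.040020 + 0.152309 = 0.192329
Of this, 0.152309 comes from 0.49132×0.31 (the misconfigured router=true cases).
Hence the posterior is 0.152309/0.192329 ≈ 0.7919.
Ruling out DDoS attack raises the posterior on misconfigured router — the flip side of explaining away.

Pr(misconfigured router | latency alert) ≈ 0.6836; Pr(misconfigured router | latency alert, ¬DDoS attack) ≈ 0.7919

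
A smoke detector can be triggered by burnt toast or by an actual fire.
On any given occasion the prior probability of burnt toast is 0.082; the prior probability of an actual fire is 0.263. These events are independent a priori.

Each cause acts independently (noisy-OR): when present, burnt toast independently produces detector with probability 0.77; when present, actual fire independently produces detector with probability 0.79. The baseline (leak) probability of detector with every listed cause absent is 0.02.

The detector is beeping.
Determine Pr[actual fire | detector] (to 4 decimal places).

Under noisy-OR, P(detector | causes) = 1 − (1−0.02)·∏(1−qᵢ) over the active causes.
For the numerator, keep only actual fire=true terms: 0.191747 + 0.020545 = 0.212292
The normalizing constant is 0.02×0.918×0.737 + 0.7942×0.918×0.263 + 0.7746×0.082×0.737 + 0.952666×0.082×0.263 = 0.272635
Posterior = 0.212292 / 0.272635 ≈ 0.7787

Pr[actual fire | detector] ≈ 0.7787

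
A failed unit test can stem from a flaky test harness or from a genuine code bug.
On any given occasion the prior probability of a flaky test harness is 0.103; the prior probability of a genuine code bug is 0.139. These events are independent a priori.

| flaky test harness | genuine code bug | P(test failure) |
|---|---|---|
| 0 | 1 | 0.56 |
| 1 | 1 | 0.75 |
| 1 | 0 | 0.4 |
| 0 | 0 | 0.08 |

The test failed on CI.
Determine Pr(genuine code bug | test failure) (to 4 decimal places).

Pr(genuine code bug | test failure) ≈ 0.4530

P(test failure) = 0.08·0.897·0.861 + 0.56·0.897·0.139 + 0.4·0.103·0.861 + 0.75·0.103·0.139 = 0.061785 + 0.069822 + 0.035473 + 0.010738 = 0.177818
The genuine code bug-present share is 0.069822 + 0.010738 = 0.080560.
So P(genuine code bug | test failure) = 0.080560/0.177818 ≈ 0.4530.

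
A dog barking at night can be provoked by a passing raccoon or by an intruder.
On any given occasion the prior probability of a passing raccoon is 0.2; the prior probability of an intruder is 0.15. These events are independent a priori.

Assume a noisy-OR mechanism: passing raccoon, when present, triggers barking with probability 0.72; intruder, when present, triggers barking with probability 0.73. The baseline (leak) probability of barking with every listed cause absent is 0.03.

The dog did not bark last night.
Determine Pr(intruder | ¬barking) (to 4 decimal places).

Under noisy-OR, P(barking | causes) = 1 − (1−0.03)·∏(1−qᵢ) over the active causes.
Numerator (weight on configurations with intruder): 0.031428 + 0.002200 = 0.033628
Denominator P(¬barking): 0.97·0.8·0.85 + 0.2619·0.8·0.15 + 0.2716·0.2·0.85 + 0.073332·0.2·0.15 = 0.739400
P(intruder | ¬barking) = 0.033628/0.739400 ≈ 0.0455

Pr(intruder | ¬barking) ≈ 0.0455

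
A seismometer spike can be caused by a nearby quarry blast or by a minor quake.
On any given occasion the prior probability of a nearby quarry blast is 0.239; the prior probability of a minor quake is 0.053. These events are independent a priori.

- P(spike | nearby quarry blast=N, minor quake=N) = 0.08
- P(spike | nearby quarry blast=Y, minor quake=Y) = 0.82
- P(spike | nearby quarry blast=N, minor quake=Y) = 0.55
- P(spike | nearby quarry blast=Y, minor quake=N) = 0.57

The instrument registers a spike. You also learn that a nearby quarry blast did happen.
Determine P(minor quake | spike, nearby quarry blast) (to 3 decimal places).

P(minor quake | spike, nearby quarry blast) ≈ 0.075

P(spike | nearby quarry blast) = 0.57×0.947 + 0.82×0.053 = 0.539790 + 0.043460 = 0.583250
The minor quake-present share is 0.82×0.053 = 0.043460.
Hence the posterior is 0.043460/0.583250 ≈ 0.075.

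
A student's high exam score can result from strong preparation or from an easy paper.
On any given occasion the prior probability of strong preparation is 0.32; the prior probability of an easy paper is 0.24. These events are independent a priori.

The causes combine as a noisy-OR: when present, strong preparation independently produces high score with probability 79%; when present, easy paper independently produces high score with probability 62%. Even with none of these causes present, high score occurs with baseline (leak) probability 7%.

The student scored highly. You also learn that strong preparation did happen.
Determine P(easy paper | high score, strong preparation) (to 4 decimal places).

P(easy paper | high score, strong preparation) ≈ 0.2665

Under noisy-OR, P(high score | causes) = 1 − (1−0.07)·∏(1−qᵢ) over the active causes.
P(high score | strong preparation) = 0.8047·0.76 + 0.925786·0.24 = 0.611572 + 0.222189 = 0.833761
Of this, 0.222189 comes from 0.925786·0.24 (the easy paper=true cases).
P(easy paper | high score, strong preparation) = 0.222189 / 0.833761 ≈ 0.2665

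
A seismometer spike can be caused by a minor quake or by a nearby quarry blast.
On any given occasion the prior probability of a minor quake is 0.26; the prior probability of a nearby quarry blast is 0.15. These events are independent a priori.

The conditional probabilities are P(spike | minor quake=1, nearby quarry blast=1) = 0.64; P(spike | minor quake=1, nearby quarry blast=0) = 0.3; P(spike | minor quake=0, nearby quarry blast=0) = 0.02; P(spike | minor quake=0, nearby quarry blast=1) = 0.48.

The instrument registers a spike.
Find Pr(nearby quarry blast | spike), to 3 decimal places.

P(spike) = 0.02*0.74*0.85 + 0.48*0.74*0.15 + 0.3*0.26*0.85 + 0.64*0.26*0.15 = 0.012580 + 0.053280 + 0.066300 + 0.024960 = 0.157120
Of this, 0.078240 comes from 0.053280 + 0.024960 (the nearby quarry blast=true cases).
P(nearby quarry blast | spike) = 0.078240 / 0.157120 ≈ 0.498

Pr(nearby quarry blast | spike) ≈ 0.498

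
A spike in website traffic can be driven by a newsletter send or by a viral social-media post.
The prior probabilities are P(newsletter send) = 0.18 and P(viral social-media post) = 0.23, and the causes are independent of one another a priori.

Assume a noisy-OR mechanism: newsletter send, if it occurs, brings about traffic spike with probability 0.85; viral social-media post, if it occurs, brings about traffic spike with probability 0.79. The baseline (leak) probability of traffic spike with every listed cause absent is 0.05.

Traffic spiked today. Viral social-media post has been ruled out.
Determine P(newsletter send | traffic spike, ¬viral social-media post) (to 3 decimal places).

P(newsletter send | traffic spike, ¬viral social-media post) ≈ 0.790

Under noisy-OR, P(traffic spike | causes) = 1 − (1−0.05)·∏(1−qᵢ) over the active causes.
P(traffic spike | ¬viral social-media post) = 0.05*0.82 + 0.8575*0.18 = 0.041000 + 0.154350 = 0.195350
The newsletter send-present share is 0.8575*0.18 = 0.154350.
P(newsletter send | traffic spike, ¬viral social-media post) = 0.154350 / 0.195350 ≈ 0.790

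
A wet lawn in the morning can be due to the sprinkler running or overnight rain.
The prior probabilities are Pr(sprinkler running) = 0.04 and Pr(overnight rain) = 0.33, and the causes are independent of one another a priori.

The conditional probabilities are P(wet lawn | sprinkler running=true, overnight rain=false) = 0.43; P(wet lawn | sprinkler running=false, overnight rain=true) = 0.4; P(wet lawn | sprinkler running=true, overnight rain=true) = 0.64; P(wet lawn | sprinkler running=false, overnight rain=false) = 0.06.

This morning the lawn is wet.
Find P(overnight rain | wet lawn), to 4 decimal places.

P(overnight rain | wet lawn) ≈ 0.7295

Enumerate the 4 (sprinkler running, overnight rain) configurations and weight by the priors:
  P(wet lawn) = 0.06·0.96·0.67 + 0.4·0.96·0.33 + 0.43·0.04·0.67 + 0.64·0.04·0.33
        = 0.038592 + 0.126720 + 0.011524 + 0.008448 = 0.185284
Keeping only the overnight rain-present terms gives 0.135168, so
  P(overnight rain | wet lawn) = 0.135168 / 0.185284 ≈ 0.7295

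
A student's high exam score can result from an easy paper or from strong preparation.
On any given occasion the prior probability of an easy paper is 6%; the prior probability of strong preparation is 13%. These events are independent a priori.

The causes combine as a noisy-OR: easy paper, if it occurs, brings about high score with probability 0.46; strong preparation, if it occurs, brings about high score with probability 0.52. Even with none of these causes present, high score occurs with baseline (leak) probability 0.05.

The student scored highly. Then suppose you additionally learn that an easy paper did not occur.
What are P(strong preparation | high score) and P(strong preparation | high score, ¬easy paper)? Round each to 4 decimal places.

P(strong preparation | high score) ≈ 0.5218; P(strong preparation | high score, ¬easy paper) ≈ 0.6192

Under noisy-OR, P(high score | causes) = 1 − (1−0.05)·∏(1−qᵢ) over the active causes.
Weight on strong preparation=true, given the evidence: 0.066477 + 0.005879 = 0.072356
Normalizer over all consistent configurations: 0.05·0.94·0.87 + 0.544·0.94·0.13 + 0.487·0.06·0.87 + 0.75376·0.06·0.13 = 0.138667
Posterior = 0.072356 / 0.138667 ≈ 0.5218

Now condition on the additional information:
P(high score | ¬easy paper) = 0.05×0.87 + 0.544×0.13 = 0.043500 + 0.070720 = 0.114220
Restricting to configurations with strong preparation present: 0.544×0.13 = 0.070720.
P(strong preparation | high score, ¬easy paper) = 0.070720 / 0.114220 ≈ 0.6192
Ruling out easy paper raises the posterior on strong preparation — the flip side of explaining away.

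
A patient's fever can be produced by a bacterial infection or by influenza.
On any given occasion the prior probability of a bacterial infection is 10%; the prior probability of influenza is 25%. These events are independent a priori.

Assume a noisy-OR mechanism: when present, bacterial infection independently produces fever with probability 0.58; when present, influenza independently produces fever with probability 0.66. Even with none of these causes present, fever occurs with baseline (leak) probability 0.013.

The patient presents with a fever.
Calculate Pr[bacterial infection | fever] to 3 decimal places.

Pr[bacterial infection | fever] ≈ 0.292

Under noisy-OR, P(fever | causes) = 1 − (1−0.013)·∏(1−qᵢ) over the active causes.
Numerator (weight on configurations with bacterial infection): 0.043910 + 0.021476 = 0.065386
Normalizer over all consistent configurations: 0.013·0.9·0.75 + 0.66442·0.9·0.25 + 0.58546·0.1·0.75 + 0.859056·0.1·0.25 = 0.223656
Posterior = 0.065386 / 0.223656 ≈ 0.292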